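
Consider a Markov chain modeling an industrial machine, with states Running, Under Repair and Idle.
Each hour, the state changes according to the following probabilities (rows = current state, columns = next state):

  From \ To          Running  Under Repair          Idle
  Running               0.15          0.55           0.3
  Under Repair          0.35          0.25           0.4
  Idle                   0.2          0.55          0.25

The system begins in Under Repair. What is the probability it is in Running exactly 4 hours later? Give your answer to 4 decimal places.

Propagate the distribution vector 4 hours from Under Repair.
After 0 hours: (0.0000, 1.0000, 0.0000)
After 1 hour: (0.3500, 0.2500, 0.4000)
After 2 hours: (0.2200, 0.4750, 0.3050)
After 3 hours: (0.2603, 0.4075, 0.3323)
After 4 hours: (0.2481, 0.4278, 0.3241)
P(in Running after 4 hours) = 0.2481

0.2481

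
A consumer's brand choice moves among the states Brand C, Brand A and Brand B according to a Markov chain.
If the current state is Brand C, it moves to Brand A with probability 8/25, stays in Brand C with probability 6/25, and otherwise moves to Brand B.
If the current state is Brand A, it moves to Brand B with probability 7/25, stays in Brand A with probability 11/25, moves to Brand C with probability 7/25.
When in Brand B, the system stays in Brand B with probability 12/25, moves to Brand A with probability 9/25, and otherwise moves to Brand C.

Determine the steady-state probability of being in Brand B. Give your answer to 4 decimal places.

Let the stationary distribution be π with π = πP and π_1 + π_2 + π_3 = 1.
π_1 = 0.24·π_1 + 0.28·π_2 + 0.16·π_3
π_2 = 0.32·π_1 + 0.44·π_2 + 0.36·π_3
Solving with the normalization constraint gives π = (0.2237, 0.3816, 0.3947).
So the stationary probability of Brand B is 0.3947.

0.3947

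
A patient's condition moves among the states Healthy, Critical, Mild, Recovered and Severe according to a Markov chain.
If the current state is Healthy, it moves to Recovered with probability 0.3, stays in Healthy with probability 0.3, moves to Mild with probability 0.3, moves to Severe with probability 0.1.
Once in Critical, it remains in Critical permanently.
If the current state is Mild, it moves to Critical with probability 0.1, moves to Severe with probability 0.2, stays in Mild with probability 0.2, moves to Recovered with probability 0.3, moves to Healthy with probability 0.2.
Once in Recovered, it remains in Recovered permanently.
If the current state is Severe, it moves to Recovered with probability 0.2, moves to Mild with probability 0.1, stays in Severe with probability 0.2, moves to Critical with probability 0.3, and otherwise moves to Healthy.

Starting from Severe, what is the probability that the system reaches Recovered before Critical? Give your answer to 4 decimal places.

Let h(s) be the probability of absorption at Recovered starting from transient state s. Then h(Recovered) = 1 and h(Critical) = 0. By first-step analysis:
h(Healthy) = 0.3·h(Healthy) + 0.3·h(Mild) + 0.3·1 + 0.1·h(Severe)
h(Mild) = 0.2·h(Healthy) + 0.1·0 + 0.2·h(Mild) + 0.3·1 + 0.2·h(Severe)
h(Severe) = 0.2·h(Healthy) + 0.3·0 + 0.1·h(Mild) + 0.2·1 + 0.2·h(Severe)
Solving: h(Healthy) = 0.8118, h(Mild) = 0.7135, h(Severe) = 0.5421.
Starting from Severe, the probability is 0.5421.

0.5421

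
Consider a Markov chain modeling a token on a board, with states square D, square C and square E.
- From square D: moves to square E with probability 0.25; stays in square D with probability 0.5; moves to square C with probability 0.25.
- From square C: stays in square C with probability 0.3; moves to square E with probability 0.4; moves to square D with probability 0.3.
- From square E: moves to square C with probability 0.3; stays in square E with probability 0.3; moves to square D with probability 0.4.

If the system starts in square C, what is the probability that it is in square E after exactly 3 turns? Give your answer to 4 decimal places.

0.3085

Propagate the distribution vector 3 turns from square C.
After 0 turns: (0.0000, 1.0000, 0.0000)
After 1 turn: (0.3000, 0.3000, 0.4000)
After 2 turns: (0.4000, 0.2850, 0.3150)
After 3 turns: (0.4115, 0.2800, 0.3085)
P(in square E after 3 turns) = 0.3085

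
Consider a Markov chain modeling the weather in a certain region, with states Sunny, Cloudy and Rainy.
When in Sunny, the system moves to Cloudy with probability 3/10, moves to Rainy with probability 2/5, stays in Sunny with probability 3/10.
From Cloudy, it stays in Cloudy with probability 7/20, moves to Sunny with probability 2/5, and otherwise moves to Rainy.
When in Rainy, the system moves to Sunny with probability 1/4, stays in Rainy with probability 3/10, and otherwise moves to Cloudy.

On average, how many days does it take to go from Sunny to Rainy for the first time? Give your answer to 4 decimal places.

Let t(s) be the expected number of days to first reach Rainy from state s, with t(Rainy) = 0. Conditioning on the first day:
t(Sunny) = 1 + 0.3·t(Sunny) + 0.3·t(Cloudy)
t(Cloudy) = 1 + 0.4·t(Sunny) + 0.35·t(Cloudy)
Solving: t(Sunny) = 2.8358, t(Cloudy) = 3.2836.
Expected days from Sunny to Rainy: 2.8358.

2.8358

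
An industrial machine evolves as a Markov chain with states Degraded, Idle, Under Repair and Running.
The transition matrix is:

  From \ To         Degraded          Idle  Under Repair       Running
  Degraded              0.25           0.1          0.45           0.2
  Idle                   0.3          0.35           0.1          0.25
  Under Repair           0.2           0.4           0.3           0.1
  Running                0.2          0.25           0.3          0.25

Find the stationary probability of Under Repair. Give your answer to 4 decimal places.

0.2792

Let the stationary distribution be π with π = πP and π_1 + π_2 + π_3 + π_4 = 1.
π_1 = 0.25·π_1 + 0.3·π_2 + 0.2·π_3 + 0.2·π_4
π_2 = 0.1·π_1 + 0.35·π_2 + 0.4·π_3 + 0.25·π_4
π_3 = 0.45·π_1 + 0.1·π_2 + 0.3·π_3 + 0.3·π_4
Solving with the normalization constraint gives π = (0.2404, 0.2842, 0.2792, 0.1961).
So the stationary probability of Under Repair is 0.2792.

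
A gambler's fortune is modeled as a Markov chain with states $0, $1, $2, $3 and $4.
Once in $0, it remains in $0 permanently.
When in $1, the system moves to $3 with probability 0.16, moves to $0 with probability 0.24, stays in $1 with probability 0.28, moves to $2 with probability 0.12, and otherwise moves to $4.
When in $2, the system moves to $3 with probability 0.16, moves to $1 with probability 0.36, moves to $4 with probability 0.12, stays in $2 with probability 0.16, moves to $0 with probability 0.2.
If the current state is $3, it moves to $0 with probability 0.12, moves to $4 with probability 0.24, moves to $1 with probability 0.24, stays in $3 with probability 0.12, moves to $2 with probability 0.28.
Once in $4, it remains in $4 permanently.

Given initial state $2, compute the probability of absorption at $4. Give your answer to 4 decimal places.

Let h(s) be the probability of absorption at $4 starting from transient state s. Then h($4) = 1 and h($0) = 0. By first-step analysis:
h($1) = 0.24·0 + 0.28·h($1) + 0.12·h($2) + 0.16·h($3) + 0.2·1
h($2) = 0.2·0 + 0.36·h($1) + 0.16·h($2) + 0.16·h($3) + 0.12·1
h($3) = 0.12·0 + 0.24·h($1) + 0.28·h($2) + 0.12·h($3) + 0.24·1
Solving: h($1) = 0.4739, h($2) = 0.4498, h($3) = 0.5451.
Starting from $2, the probability is 0.4498.

0.4498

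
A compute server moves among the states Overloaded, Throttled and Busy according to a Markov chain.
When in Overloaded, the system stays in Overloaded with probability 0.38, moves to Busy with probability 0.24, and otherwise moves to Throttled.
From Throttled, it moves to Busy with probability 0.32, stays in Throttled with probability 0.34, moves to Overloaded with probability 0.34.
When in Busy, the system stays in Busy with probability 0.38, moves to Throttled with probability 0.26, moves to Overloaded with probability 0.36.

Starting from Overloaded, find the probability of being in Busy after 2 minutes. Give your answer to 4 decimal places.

Sum over the intermediate state after 1 minute:
P = P(Overloaded→Overloaded)·P(Overloaded→Busy) + P(Overloaded→Throttled)·P(Throttled→Busy) + P(Overloaded→Busy)·P(Busy→Busy)
  = 0.38×0.24 + 0.38×0.32 + 0.24×0.38
  = 0.0912 + 0.1216 + 0.0912 = 0.3040

0.3040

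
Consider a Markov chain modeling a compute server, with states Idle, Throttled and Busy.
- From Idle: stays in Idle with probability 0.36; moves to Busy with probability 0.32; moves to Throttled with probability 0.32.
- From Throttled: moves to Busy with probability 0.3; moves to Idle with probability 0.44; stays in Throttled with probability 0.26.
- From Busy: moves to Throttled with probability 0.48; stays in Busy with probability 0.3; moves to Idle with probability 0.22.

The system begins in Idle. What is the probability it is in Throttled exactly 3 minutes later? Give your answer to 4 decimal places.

Propagate the distribution vector 3 minutes from Idle.
After 0 minutes: (1.0000, 0.0000, 0.0000)
After 1 minute: (0.3600, 0.3200, 0.3200)
After 2 minutes: (0.3408, 0.3520, 0.3072)
After 3 minutes: (0.3452, 0.3480, 0.3068)
P(in Throttled after 3 minutes) = 0.3480

0.3480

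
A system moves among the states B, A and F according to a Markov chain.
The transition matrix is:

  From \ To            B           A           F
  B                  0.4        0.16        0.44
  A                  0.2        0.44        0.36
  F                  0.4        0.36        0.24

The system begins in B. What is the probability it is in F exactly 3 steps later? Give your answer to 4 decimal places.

Propagate the distribution vector 3 steps from B.
After 0 steps: (1.0000, 0.0000, 0.0000)
After 1 step: (0.4000, 0.1600, 0.4400)
After 2 steps: (0.3680, 0.2928, 0.3392)
After 3 steps: (0.3414, 0.3098, 0.3487)
P(in F after 3 steps) = 0.3487

0.3487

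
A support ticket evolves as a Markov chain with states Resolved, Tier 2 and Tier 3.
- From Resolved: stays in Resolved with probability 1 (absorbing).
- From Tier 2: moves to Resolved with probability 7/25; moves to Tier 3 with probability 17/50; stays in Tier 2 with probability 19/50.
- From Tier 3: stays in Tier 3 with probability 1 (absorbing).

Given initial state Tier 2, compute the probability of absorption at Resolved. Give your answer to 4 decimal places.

0.4516

Let h(s) be the probability of absorption at Resolved starting from transient state s. Then h(Resolved) = 1 and h(Tier 3) = 0. By first-step analysis:
h(Tier 2) = 0.28·1 + 0.38·h(Tier 2) + 0.34·0
Solving: h(Tier 2) = 0.4516.
Starting from Tier 2, the probability is 0.4516.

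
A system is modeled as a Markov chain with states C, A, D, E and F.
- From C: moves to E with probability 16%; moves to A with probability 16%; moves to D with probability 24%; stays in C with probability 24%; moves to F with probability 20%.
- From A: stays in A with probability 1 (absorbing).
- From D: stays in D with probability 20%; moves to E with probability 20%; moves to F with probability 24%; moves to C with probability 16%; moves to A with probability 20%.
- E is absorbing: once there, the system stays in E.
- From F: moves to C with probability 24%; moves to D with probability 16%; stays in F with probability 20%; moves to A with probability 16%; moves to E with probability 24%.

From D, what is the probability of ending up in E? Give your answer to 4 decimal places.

0.5232

Let h(s) be the probability of absorption at E starting from transient state s. Then h(E) = 1 and h(A) = 0. By first-step analysis:
h(C) = 0.24·h(C) + 0.16·0 + 0.24·h(D) + 0.16·1 + 0.2·h(F)
h(D) = 0.16·h(C) + 0.2·0 + 0.2·h(D) + 0.2·1 + 0.24·h(F)
h(F) = 0.24·h(C) + 0.16·0 + 0.16·h(D) + 0.24·1 + 0.2·h(F)
Solving: h(C) = 0.5236, h(D) = 0.5232, h(F) = 0.5617.
Starting from D, the probability is 0.5232.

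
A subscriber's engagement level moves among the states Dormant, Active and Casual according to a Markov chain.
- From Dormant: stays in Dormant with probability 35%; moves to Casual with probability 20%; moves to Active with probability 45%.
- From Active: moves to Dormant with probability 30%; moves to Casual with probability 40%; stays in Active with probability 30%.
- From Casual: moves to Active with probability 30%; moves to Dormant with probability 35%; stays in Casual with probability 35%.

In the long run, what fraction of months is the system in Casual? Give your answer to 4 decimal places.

0.3176

Let the stationary distribution be π with π = πP and π_1 + π_2 + π_3 = 1.
π_1 = 0.35·π_1 + 0.3·π_2 + 0.35·π_3
π_2 = 0.45·π_1 + 0.3·π_2 + 0.3·π_3
Solving with the normalization constraint gives π = (0.3325, 0.3499, 0.3176).
So the stationary probability of Casual is 0.3176.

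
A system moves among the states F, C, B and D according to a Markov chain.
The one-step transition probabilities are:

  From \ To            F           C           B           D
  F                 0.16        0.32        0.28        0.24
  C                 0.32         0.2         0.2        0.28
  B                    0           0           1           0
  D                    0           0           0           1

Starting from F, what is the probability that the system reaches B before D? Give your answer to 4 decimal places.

0.5056

Let h(s) be the probability of absorption at B starting from transient state s. Then h(B) = 1 and h(D) = 0. By first-step analysis:
h(F) = 0.16·h(F) + 0.32·h(C) + 0.28·1 + 0.24·0
h(C) = 0.32·h(F) + 0.2·h(C) + 0.2·1 + 0.28·0
Solving: h(F) = 0.5056, h(C) = 0.4522.
Starting from F, the probability is 0.5056.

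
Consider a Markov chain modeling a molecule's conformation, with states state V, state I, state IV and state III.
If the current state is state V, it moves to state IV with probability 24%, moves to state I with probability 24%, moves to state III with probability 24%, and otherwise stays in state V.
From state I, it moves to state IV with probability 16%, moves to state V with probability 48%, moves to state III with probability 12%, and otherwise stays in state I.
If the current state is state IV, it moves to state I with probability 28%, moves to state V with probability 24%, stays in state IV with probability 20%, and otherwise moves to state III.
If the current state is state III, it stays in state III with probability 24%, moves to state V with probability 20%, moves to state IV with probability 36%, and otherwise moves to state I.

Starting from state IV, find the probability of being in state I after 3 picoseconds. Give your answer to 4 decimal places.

0.2412

Propagate the distribution vector 3 picoseconds from state IV.
After 0 picoseconds: (0.0000, 0.0000, 1.0000, 0.0000)
After 1 picosecond: (0.2400, 0.2800, 0.2000, 0.2800)
After 2 picoseconds: (0.3056, 0.2368, 0.2432, 0.2144)
After 3 picoseconds: (0.3005, 0.2412, 0.2371, 0.2213)
P(in state I after 3 picoseconds) = 0.2412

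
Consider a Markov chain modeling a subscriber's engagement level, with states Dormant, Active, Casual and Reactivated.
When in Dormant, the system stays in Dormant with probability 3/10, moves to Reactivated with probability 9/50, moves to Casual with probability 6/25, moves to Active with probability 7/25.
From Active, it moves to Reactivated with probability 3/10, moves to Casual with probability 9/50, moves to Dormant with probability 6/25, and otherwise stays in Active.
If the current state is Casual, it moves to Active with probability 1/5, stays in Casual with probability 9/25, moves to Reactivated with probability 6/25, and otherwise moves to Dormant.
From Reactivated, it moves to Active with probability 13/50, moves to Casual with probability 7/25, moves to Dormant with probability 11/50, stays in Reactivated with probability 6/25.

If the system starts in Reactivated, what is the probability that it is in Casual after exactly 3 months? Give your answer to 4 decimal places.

Propagate the distribution vector 3 months from Reactivated.
After 0 months: (0.0000, 0.0000, 0.0000, 1.0000)
After 1 month: (0.2200, 0.2600, 0.2800, 0.2400)
After 2 months: (0.2372, 0.2528, 0.2676, 0.2424)
After 3 months: (0.2387, 0.2537, 0.2666, 0.2409)
P(in Casual after 3 months) = 0.2666

0.2666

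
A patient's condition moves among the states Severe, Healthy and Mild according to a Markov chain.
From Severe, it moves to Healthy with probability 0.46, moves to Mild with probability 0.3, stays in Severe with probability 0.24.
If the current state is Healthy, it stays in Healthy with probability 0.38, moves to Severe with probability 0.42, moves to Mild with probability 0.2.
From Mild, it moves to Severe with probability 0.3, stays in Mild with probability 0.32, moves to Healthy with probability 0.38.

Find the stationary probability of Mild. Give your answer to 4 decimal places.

Let the stationary distribution be π with π = πP and π_1 + π_2 + π_3 = 1.
π_1 = 0.24·π_1 + 0.42·π_2 + 0.3·π_3
π_2 = 0.46·π_1 + 0.38·π_2 + 0.38·π_3
Solving with the normalization constraint gives π = (0.3290, 0.4063, 0.2647).
So the stationary probability of Mild is 0.2647.

0.2647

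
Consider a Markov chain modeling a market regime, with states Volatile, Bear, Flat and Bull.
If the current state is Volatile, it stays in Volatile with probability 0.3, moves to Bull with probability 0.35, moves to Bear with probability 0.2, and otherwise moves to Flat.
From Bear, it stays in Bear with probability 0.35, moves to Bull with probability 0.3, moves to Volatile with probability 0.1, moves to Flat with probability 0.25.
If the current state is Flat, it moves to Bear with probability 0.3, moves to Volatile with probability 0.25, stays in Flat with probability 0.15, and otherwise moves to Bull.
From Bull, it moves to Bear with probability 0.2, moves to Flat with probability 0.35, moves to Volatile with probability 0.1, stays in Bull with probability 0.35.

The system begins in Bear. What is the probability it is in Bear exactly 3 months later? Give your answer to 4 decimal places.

Propagate the distribution vector 3 months from Bear.
After 0 months: (0.0000, 1.0000, 0.0000, 0.0000)
After 1 month: (0.1000, 0.3500, 0.2500, 0.3000)
After 2 months: (0.1575, 0.2775, 0.2450, 0.3200)
After 3 months: (0.1683, 0.2661, 0.2418, 0.3239)
P(in Bear after 3 months) = 0.2661

0.2661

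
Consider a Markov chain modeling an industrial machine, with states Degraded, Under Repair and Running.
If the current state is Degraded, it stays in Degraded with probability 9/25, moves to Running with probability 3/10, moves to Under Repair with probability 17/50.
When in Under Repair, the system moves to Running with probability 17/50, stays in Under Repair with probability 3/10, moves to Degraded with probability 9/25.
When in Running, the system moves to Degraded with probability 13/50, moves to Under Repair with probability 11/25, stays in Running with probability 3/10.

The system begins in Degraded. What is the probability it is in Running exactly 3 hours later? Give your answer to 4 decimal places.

Propagate the distribution vector 3 hours from Degraded.
After 0 hours: (1.0000, 0.0000, 0.0000)
After 1 hour: (0.3600, 0.3400, 0.3000)
After 2 hours: (0.3300, 0.3564, 0.3136)
After 3 hours: (0.3286, 0.3571, 0.3143)
P(in Running after 3 hours) = 0.3143

0.3143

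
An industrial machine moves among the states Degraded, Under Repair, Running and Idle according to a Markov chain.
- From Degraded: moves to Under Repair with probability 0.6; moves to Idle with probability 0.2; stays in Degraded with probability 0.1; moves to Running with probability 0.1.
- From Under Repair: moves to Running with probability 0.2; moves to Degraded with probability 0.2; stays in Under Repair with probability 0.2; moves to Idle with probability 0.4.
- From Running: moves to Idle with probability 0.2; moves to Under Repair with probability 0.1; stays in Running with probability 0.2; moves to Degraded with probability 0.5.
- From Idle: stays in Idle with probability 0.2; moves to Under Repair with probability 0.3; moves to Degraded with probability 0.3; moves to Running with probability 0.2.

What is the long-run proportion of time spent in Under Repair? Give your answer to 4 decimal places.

0.3100

Let the stationary distribution be π with π = πP and π_1 + π_2 + π_3 + π_4 = 1.
π_1 = 0.1·π_1 + 0.2·π_2 + 0.5·π_3 + 0.3·π_4
π_2 = 0.6·π_1 + 0.2·π_2 + 0.1·π_3 + 0.3·π_4
π_3 = 0.1·π_1 + 0.2·π_2 + 0.2·π_3 + 0.2·π_4
Solving with the normalization constraint gives π = (0.2533, 0.3100, 0.1747, 0.2620).
So the stationary probability of Under Repair is 0.3100.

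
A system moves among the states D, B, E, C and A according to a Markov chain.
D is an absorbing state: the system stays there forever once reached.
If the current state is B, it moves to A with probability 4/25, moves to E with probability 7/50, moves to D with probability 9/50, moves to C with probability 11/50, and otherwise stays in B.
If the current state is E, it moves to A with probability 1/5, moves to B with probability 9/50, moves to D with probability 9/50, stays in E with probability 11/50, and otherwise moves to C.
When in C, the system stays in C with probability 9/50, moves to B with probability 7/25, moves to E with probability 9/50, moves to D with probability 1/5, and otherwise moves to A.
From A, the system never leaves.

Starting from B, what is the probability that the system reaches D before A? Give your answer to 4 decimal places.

Let h(s) be the probability of absorption at D starting from transient state s. Then h(D) = 1 and h(A) = 0. By first-step analysis:
h(B) = 0.18·1 + 0.3·h(B) + 0.14·h(E) + 0.22·h(C) + 0.16·0
h(E) = 0.18·1 + 0.18·h(B) + 0.22·h(E) + 0.22·h(C) + 0.2·0
h(C) = 0.2·1 + 0.28·h(B) + 0.18·h(E) + 0.18·h(C) + 0.16·0
Solving: h(B) = 0.5253, h(E) = 0.5025, h(C) = 0.5336.
Starting from B, the probability is 0.5253.

0.5253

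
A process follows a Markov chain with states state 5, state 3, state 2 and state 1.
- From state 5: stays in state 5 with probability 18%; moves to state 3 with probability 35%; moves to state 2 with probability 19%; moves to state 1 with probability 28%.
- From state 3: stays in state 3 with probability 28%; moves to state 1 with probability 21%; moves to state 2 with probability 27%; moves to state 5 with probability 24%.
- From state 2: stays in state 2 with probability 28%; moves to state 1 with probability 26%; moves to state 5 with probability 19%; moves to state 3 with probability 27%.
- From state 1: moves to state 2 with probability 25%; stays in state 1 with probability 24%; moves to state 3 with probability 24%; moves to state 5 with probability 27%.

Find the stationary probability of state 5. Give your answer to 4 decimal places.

Let the stationary distribution be π with π = πP and π_1 + π_2 + π_3 + π_4 = 1.
π_1 = 0.18·π_1 + 0.24·π_2 + 0.19·π_3 + 0.27·π_4
π_2 = 0.35·π_1 + 0.28·π_2 + 0.27·π_3 + 0.24·π_4
π_3 = 0.19·π_1 + 0.27·π_2 + 0.28·π_3 + 0.25·π_4
Solving with the normalization constraint gives π = (0.2216, 0.2832, 0.2499, 0.2454).
So the stationary probability of state 5 is 0.2216.

0.2216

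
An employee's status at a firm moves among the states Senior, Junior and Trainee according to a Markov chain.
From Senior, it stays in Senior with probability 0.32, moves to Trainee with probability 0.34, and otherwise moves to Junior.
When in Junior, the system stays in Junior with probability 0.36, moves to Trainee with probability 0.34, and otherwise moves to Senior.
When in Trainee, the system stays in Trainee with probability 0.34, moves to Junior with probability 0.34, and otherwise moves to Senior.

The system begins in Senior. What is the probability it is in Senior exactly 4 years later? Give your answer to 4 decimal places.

0.3131

Propagate the distribution vector 4 years from Senior.
After 0 years: (1.0000, 0.0000, 0.0000)
After 1 year: (0.3200, 0.3400, 0.3400)
After 2 years: (0.3132, 0.3468, 0.3400)
After 3 years: (0.3131, 0.3469, 0.3400)
After 4 years: (0.3131, 0.3469, 0.3400)
P(in Senior after 4 years) = 0.3131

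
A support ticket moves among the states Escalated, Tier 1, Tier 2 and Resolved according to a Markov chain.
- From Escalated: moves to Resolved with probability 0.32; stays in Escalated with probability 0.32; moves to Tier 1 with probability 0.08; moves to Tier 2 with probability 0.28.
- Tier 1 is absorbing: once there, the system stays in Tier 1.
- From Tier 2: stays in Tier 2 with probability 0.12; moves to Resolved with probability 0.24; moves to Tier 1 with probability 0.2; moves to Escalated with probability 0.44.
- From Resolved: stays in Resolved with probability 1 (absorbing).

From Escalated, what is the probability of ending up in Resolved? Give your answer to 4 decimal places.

0.7340

Let h(s) be the probability of absorption at Resolved starting from transient state s. Then h(Resolved) = 1 and h(Tier 1) = 0. By first-step analysis:
h(Escalated) = 0.32·h(Escalated) + 0.08·0 + 0.28·h(Tier 2) + 0.32·1
h(Tier 2) = 0.44·h(Escalated) + 0.2·0 + 0.12·h(Tier 2) + 0.24·1
Solving: h(Escalated) = 0.7340, h(Tier 2) = 0.6397.
Starting from Escalated, the probability is 0.7340.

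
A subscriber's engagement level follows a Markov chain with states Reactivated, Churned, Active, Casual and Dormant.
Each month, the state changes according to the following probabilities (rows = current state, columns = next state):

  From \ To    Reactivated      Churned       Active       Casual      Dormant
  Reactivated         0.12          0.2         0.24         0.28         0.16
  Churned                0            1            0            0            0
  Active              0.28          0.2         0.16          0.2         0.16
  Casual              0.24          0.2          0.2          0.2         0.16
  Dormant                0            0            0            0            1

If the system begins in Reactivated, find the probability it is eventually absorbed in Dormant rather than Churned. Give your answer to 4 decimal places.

Let h(s) be the probability of absorption at Dormant starting from transient state s. Then h(Dormant) = 1 and h(Churned) = 0. By first-step analysis:
h(Reactivated) = 0.12·h(Reactivated) + 0.2·0 + 0.24·h(Active) + 0.28·h(Casual) + 0.16·1
h(Active) = 0.28·h(Reactivated) + 0.2·0 + 0.16·h(Active) + 0.2·h(Casual) + 0.16·1
h(Casual) = 0.24·h(Reactivated) + 0.2·0 + 0.2·h(Active) + 0.2·h(Casual) + 0.16·1
Solving: h(Reactivated) = 0.4444, h(Active) = 0.4444, h(Casual) = 0.4444.
Starting from Reactivated, the probability is 0.4444.

0.4444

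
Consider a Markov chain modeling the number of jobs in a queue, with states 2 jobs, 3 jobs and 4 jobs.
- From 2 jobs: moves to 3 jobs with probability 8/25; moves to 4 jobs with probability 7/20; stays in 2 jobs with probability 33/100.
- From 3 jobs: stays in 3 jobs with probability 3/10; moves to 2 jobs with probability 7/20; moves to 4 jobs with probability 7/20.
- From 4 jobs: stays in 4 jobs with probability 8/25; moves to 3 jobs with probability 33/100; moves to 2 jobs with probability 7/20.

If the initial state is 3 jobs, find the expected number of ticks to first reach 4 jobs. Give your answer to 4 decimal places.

Let t(s) be the expected number of ticks to first reach 4 jobs from state s, with t(4 jobs) = 0. Conditioning on the first tick:
t(2 jobs) = 1 + 0.33·t(2 jobs) + 0.32·t(3 jobs)
t(3 jobs) = 1 + 0.35·t(2 jobs) + 0.3·t(3 jobs)
Solving: t(2 jobs) = 2.8571, t(3 jobs) = 2.8571.
Expected ticks from 3 jobs to 4 jobs: 2.8571.

2.8571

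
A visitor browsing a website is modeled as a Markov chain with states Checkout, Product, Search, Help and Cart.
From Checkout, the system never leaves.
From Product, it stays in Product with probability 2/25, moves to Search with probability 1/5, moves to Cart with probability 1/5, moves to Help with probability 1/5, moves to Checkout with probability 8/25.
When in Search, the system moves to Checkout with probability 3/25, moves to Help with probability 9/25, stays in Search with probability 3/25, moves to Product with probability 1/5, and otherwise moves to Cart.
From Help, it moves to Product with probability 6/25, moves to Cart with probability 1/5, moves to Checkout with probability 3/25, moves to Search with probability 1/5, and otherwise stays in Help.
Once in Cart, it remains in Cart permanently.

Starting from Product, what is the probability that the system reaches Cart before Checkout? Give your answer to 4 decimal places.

Let h(s) be the probability of absorption at Cart starting from transient state s. Then h(Cart) = 1 and h(Checkout) = 0. By first-step analysis:
h(Product) = 0.32·0 + 0.08·h(Product) + 0.2·h(Search) + 0.2·h(Help) + 0.2·1
h(Search) = 0.12·0 + 0.2·h(Product) + 0.12·h(Search) + 0.36·h(Help) + 0.2·1
h(Help) = 0.12·0 + 0.24·h(Product) + 0.2·h(Search) + 0.24·h(Help) + 0.2·1
Solving: h(Product) = 0.4596, h(Search) = 0.5589, h(Help) = 0.5554.
Starting from Product, the probability is 0.4596.

0.4596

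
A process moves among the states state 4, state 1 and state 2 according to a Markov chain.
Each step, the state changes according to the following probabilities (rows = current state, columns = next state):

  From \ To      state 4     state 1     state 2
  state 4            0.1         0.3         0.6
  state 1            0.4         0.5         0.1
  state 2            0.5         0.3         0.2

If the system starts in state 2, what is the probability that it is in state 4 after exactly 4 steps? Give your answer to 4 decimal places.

Propagate the distribution vector 4 steps from state 2.
After 0 steps: (0.0000, 0.0000, 1.0000)
After 1 step: (0.5000, 0.3000, 0.2000)
After 2 steps: (0.2700, 0.3600, 0.3700)
After 3 steps: (0.3560, 0.3720, 0.2720)
After 4 steps: (0.3204, 0.3744, 0.3052)
P(in state 4 after 4 steps) = 0.3204

0.3204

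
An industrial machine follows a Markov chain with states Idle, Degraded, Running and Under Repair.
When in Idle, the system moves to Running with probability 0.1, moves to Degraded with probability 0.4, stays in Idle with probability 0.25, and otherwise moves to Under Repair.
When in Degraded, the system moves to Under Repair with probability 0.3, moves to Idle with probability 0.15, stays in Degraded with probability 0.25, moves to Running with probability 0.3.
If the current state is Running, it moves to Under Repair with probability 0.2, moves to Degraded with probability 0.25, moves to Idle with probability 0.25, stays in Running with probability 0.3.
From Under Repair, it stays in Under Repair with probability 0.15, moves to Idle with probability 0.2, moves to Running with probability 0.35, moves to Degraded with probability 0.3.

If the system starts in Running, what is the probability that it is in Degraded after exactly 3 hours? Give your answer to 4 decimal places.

Propagate the distribution vector 3 hours from Running.
After 0 hours: (0.0000, 0.0000, 1.0000, 0.0000)
After 1 hour: (0.2500, 0.2500, 0.3000, 0.2000)
After 2 hours: (0.2150, 0.2975, 0.2600, 0.2275)
After 3 hours: (0.2089, 0.2936, 0.2684, 0.2291)
P(in Degraded after 3 hours) = 0.2936

0.2936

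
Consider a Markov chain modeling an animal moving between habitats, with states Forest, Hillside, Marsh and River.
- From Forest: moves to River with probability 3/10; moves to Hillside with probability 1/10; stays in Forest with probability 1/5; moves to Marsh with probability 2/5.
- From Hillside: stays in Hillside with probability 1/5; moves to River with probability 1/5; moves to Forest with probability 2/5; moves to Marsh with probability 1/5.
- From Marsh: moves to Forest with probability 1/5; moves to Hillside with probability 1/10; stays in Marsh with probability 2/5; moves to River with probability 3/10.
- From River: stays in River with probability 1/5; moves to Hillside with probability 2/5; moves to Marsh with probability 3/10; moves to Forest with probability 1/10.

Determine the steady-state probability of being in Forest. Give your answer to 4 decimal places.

Let the stationary distribution be π with π = πP and π_1 + π_2 + π_3 + π_4 = 1.
π_1 = 0.2·π_1 + 0.4·π_2 + 0.2·π_3 + 0.1·π_4
π_2 = 0.1·π_1 + 0.2·π_2 + 0.1·π_3 + 0.4·π_4
π_3 = 0.4·π_1 + 0.2·π_2 + 0.4·π_3 + 0.3·π_4
Solving with the normalization constraint gives π = (0.2137, 0.1961, 0.3353, 0.2549).
So the stationary probability of Forest is 0.2137.

0.2137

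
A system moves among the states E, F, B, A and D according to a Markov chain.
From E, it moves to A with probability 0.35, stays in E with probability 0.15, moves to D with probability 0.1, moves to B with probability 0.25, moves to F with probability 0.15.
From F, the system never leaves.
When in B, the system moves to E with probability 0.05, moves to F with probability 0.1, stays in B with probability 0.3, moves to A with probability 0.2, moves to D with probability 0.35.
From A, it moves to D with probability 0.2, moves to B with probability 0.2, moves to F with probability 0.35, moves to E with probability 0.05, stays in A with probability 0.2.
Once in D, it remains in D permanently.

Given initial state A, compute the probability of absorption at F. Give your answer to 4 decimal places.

0.5532

Let h(s) be the probability of absorption at F starting from transient state s. Then h(F) = 1 and h(D) = 0. By first-step analysis:
h(E) = 0.15·h(E) + 0.15·1 + 0.25·h(B) + 0.35·h(A) + 0.1·0
h(B) = 0.05·h(E) + 0.1·1 + 0.3·h(B) + 0.2·h(A) + 0.35·0
h(A) = 0.05·h(E) + 0.35·1 + 0.2·h(B) + 0.2·h(A) + 0.2·0
Solving: h(E) = 0.5033, h(B) = 0.3369, h(A) = 0.5532.
Starting from A, the probability is 0.5532.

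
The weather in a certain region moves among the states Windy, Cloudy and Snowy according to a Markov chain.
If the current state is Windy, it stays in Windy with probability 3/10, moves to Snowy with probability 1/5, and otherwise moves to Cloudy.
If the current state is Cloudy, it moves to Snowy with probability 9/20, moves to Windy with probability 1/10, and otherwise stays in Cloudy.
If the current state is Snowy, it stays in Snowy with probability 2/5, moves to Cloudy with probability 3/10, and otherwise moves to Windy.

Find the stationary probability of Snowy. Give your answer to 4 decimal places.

0.3764

Let the stationary distribution be π with π = πP and π_1 + π_2 + π_3 = 1.
π_1 = 0.3·π_1 + 0.1·π_2 + 0.3·π_3
π_2 = 0.5·π_1 + 0.45·π_2 + 0.3·π_3
Solving with the normalization constraint gives π = (0.2191, 0.4045, 0.3764).
So the stationary probability of Snowy is 0.3764.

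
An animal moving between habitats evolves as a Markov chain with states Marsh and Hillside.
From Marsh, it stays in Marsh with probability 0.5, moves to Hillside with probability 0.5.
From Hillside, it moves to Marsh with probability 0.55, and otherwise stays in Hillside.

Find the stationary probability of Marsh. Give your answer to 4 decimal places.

0.5238

Let the stationary distribution be π with π = πP and π_1 + π_2 = 1.
π_1 = 0.5·π_1 + 0.55·π_2
Solving with the normalization constraint gives π = (0.5238, 0.4762).
So the stationary probability of Marsh is 0.5238.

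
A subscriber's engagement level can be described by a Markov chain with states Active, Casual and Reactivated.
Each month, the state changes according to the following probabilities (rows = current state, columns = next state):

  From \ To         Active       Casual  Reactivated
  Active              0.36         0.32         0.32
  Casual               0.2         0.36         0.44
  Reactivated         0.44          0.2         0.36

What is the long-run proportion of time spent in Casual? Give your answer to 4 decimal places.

0.2872

Let the stationary distribution be π with π = πP and π_1 + π_2 + π_3 = 1.
π_1 = 0.36·π_1 + 0.2·π_2 + 0.44·π_3
π_2 = 0.32·π_1 + 0.36·π_2 + 0.2·π_3
Solving with the normalization constraint gives π = (0.3436, 0.2872, 0.3692).
So the stationary probability of Casual is 0.2872.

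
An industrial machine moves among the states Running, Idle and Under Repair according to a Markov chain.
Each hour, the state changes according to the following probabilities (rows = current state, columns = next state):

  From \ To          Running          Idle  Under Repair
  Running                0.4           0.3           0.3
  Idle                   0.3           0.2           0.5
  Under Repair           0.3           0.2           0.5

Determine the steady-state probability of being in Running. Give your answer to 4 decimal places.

Let the stationary distribution be π with π = πP and π_1 + π_2 + π_3 = 1.
π_1 = 0.4·π_1 + 0.3·π_2 + 0.3·π_3
π_2 = 0.3·π_1 + 0.2·π_2 + 0.2·π_3
Solving with the normalization constraint gives π = (0.3333, 0.2333, 0.4333).
So the stationary probability of Running is 0.3333.

0.3333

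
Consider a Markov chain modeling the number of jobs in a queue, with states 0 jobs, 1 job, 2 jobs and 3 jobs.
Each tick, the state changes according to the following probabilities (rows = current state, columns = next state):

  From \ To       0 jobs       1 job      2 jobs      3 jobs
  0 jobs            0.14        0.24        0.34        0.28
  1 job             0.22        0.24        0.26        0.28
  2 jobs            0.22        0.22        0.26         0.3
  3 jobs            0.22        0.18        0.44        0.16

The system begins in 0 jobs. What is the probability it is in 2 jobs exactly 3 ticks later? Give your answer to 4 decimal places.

Propagate the distribution vector 3 ticks from 0 jobs.
After 0 ticks: (1.0000, 0.0000, 0.0000, 0.0000)
After 1 tick: (0.1400, 0.2400, 0.3400, 0.2800)
After 2 ticks: (0.2088, 0.2164, 0.3216, 0.2532)
After 3 ticks: (0.2033, 0.2184, 0.3223, 0.2560)
P(in 2 jobs after 3 ticks) = 0.3223

0.3223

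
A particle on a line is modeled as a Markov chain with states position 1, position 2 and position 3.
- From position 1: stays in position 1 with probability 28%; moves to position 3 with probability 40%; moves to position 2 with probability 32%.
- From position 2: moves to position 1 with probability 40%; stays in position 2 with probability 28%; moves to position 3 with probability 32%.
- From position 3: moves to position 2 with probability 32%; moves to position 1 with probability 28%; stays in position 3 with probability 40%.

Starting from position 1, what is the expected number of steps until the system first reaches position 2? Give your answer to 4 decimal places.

3.1250

Let t(s) be the expected number of steps to first reach position 2 from state s, with t(position 2) = 0. Conditioning on the first step:
t(position 1) = 1 + 0.28·t(position 1) + 0.4·t(position 3)
t(position 3) = 1 + 0.28·t(position 1) + 0.4·t(position 3)
Solving: t(position 1) = 3.1250, t(position 3) = 3.1250.
Expected steps from position 1 to position 2: 3.1250.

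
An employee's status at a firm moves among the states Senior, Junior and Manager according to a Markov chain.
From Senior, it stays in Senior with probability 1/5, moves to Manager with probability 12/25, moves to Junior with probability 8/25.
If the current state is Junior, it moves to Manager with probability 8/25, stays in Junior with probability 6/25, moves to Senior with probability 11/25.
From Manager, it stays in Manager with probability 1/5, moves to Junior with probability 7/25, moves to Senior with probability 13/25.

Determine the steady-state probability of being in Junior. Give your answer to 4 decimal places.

0.2837

Let the stationary distribution be π with π = πP and π_1 + π_2 + π_3 = 1.
π_1 = 0.2·π_1 + 0.44·π_2 + 0.52·π_3
π_2 = 0.32·π_1 + 0.24·π_2 + 0.28·π_3
Solving with the normalization constraint gives π = (0.3767, 0.2837, 0.3395).
So the stationary probability of Junior is 0.2837.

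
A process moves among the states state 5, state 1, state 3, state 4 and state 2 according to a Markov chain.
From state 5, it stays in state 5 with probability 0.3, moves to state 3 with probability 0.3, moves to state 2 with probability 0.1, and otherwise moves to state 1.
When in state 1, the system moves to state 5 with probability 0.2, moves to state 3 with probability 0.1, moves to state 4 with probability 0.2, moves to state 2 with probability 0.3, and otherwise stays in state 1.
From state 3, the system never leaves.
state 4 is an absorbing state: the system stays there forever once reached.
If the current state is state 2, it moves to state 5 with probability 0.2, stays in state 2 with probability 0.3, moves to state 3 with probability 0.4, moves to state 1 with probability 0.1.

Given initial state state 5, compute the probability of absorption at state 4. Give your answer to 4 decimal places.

Let h(s) be the probability of absorption at state 4 starting from transient state s. Then h(state 4) = 1 and h(state 3) = 0. By first-step analysis:
h(state 5) = 0.3·h(state 5) + 0.3·h(state 1) + 0.3·0 + 0.1·h(state 2)
h(state 1) = 0.2·h(state 5) + 0.2·h(state 1) + 0.1·0 + 0.2·1 + 0.3·h(state 2)
h(state 2) = 0.2·h(state 5) + 0.1·h(state 1) + 0.4·0 + 0.3·h(state 2)
Solving: h(state 5) = 0.1502, h(state 1) = 0.3208, h(state 2) = 0.0887.
Starting from state 5, the probability is 0.1502.

0.1502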